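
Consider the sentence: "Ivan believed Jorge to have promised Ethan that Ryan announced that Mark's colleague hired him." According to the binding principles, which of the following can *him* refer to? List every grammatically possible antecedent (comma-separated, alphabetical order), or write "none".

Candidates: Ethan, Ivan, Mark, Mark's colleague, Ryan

*him* is a pronoun; Principle B requires it to be free in its binding domain — the clause headed by 'hired'.
— Ethan: object of the clause headed by 'promised'; c-commands the pronoun but lies outside its binding domain — allowed.
— Ivan: subject of the matrix clause; c-commands the pronoun but lies outside its binding domain — allowed.
— Mark: possessor inside the subject DP of the clause headed by 'hired'; does not c-command the pronoun — Principle B does not apply; allowed.
— Mark's colleague: subject of the clause headed by 'hired'; c-commands the pronoun within its binding domain — blocked (Principle B).
— Ryan: subject of the clause headed by 'announced'; c-commands the pronoun but lies outside its binding domain — allowed.

Ethan, Ivan, Mark, Ryan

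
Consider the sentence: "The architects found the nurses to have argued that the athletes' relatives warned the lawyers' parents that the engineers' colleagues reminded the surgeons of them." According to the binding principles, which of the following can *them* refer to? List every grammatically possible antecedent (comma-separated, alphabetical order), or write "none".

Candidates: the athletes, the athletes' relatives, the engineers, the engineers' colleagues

*them* is a pronoun; Principle B requires it to be free in its binding domain — the clause headed by 'reminded'.
— the athletes: possessor inside the subject DP of the clause headed by 'warned'; does not c-command the pronoun — Principle B does not apply; allowed.
— the athletes' relatives: subject of the clause headed by 'warned'; c-commands the pronoun but lies outside its binding domain — allowed.
— the engineers: possessor inside the subject DP of the clause headed by 'reminded'; does not c-command the pronoun — Principle B does not apply; allowed.
— the engineers' colleagues: subject of the clause headed by 'reminded'; c-commands the pronoun within its binding domain — blocked (Principle B).

the athletes, the athletes' relatives, the engineers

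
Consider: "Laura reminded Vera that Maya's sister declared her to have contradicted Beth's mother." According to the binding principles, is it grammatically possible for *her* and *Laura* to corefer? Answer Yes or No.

Yes

*her* is a pronoun; Principle B requires it to be free in its binding domain — the clause headed by 'declared'.
— Laura: subject of the matrix clause; c-commands the pronoun but lies outside its binding domain — allowed.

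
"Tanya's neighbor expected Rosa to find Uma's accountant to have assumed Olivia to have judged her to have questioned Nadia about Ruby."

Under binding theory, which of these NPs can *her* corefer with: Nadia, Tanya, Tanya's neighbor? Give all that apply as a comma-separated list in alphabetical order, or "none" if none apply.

*her* is a pronoun; Principle B requires it to be free in its binding domain — the clause headed by 'judged'.
— Nadia: object of the clause headed by 'questioned'; is c-commanded by the pronoun; coreference would bind this R-expression — blocked (Principle C).
— Tanya: possessor inside the subject DP of the matrix clause; does not c-command the pronoun — Principle B does not apply; allowed.
— Tanya's neighbor: subject of the matrix clause; c-commands the pronoun but lies outside its binding domain — allowed.

Tanya, Tanya's neighbor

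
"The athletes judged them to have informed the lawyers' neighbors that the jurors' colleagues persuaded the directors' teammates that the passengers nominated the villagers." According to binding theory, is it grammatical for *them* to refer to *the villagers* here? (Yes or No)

No

*the villagers* is an R-expression; Principle C requires it to be free (not bound by any c-commanding expression).
— them: subject of the clause headed by 'informed'; the pronoun c-commands the R-expression — coreference blocked (Principle C).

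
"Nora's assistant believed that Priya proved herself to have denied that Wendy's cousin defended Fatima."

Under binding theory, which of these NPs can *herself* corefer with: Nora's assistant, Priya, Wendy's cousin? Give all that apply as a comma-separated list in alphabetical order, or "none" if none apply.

Priya

*herself* is a reflexive; Principle A requires it to be bound within its binding domain — the clause headed by 'proved'.
— Nora's assistant: subject of the matrix clause; c-commands the reflexive but lies outside its binding domain — cannot bind it (Principle A).
— Priya: subject of the clause headed by 'proved'; c-commands the reflexive within its binding domain — allowed (Principle A).
— Wendy's cousin: subject of the clause headed by 'defended'; does not c-command the reflexive — cannot bind it (Principle A).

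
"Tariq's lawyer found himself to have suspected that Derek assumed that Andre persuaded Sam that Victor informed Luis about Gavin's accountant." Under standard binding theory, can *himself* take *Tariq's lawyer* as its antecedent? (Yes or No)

Yes

*himself* is a reflexive; Principle A requires it to be bound within its binding domain — the matrix clause.
— Tariq's lawyer: subject of the matrix clause; c-commands the reflexive within its binding domain — allowed (Principle A).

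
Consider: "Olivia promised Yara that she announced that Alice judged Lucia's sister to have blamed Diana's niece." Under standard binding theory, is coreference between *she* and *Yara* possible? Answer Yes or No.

*Yara* is an R-expression; Principle C requires it to be free (not bound by any c-commanding expression).
— she: subject of the clause headed by 'announced'; the pronoun does not c-command the R-expression — coreference allowed.

Yes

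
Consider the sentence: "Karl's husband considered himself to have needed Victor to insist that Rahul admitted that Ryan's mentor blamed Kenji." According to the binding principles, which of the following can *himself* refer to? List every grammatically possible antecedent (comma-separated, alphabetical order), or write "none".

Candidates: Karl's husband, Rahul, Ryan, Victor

*himself* is a reflexive; Principle A requires it to be bound within its binding domain — the matrix clause.
— Karl's husband: subject of the matrix clause; c-commands the reflexive within its binding domain — allowed (Principle A).
— Rahul: subject of the clause headed by 'admitted'; does not c-command the reflexive — cannot bind it (Principle A).
— Ryan: possessor inside the subject DP of the clause headed by 'blamed'; does not c-command the reflexive — cannot bind it (Principle A).
— Victor: subject of the clause headed by 'insist'; does not c-command the reflexive — cannot bind it (Principle A).

Karl's husband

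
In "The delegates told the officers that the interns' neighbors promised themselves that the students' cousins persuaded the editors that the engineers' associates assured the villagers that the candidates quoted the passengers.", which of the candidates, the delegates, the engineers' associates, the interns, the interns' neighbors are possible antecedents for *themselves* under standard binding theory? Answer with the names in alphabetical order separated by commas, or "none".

*themselves* is a reflexive; Principle A requires it to be bound within its binding domain — the clause headed by 'promised'.
— the candidates: subject of the clause headed by 'quoted'; does not c-command the reflexive — cannot bind it (Principle A).
— the delegates: subject of the matrix clause; c-commands the reflexive but lies outside its binding domain — cannot bind it (Principle A).
— the engineers' associates: subject of the clause headed by 'assured'; does not c-command the reflexive — cannot bind it (Principle A).
— the interns: possessor inside the subject DP of the clause headed by 'promised'; does not c-command the reflexive — cannot bind it (Principle A).
— the interns' neighbors: subject of the clause headed by 'promised'; c-commands the reflexive within its binding domain — allowed (Principle A).

the interns' neighbors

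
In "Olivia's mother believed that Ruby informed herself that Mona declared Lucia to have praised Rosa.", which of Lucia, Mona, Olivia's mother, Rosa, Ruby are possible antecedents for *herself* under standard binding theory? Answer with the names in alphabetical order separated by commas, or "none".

*herself* is a reflexive; Principle A requires it to be bound within its binding domain — the clause headed by 'informed'.
— Lucia: subject of the clause headed by 'praised'; does not c-command the reflexive — cannot bind it (Principle A).
— Mona: subject of the clause headed by 'declared'; does not c-command the reflexive — cannot bind it (Principle A).
— Olivia's mother: subject of the matrix clause; c-commands the reflexive but lies outside its binding domain — cannot bind it (Principle A).
— Rosa: object of the clause headed by 'praised'; does not c-command the reflexive — cannot bind it (Principle A).
— Ruby: subject of the clause headed by 'informed'; c-commands the reflexive within its binding domain — allowed (Principle A).

Ruby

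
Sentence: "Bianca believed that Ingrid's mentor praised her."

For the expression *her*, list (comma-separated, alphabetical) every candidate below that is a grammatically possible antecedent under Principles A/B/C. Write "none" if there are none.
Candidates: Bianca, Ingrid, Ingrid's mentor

*her* is a pronoun; Principle B requires it to be free in its binding domain — the clause headed by 'praised'.
— Bianca: subject of the matrix clause; c-commands the pronoun but lies outside its binding domain — allowed.
— Ingrid: possessor inside the subject DP of the clause headed by 'praised'; does not c-command the pronoun — Principle B does not apply; allowed.
— Ingrid's mentor: subject of the clause headed by 'praised'; c-commands the pronoun within its binding domain — blocked (Principle B).

Bianca, Ingrid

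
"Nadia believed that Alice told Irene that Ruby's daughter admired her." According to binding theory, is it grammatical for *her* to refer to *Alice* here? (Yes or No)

Yes

*Alice* is an R-expression; Principle C requires it to be free (not bound by any c-commanding expression).
— her: object of the clause headed by 'admired'; the pronoun does not c-command the R-expression — coreference allowed.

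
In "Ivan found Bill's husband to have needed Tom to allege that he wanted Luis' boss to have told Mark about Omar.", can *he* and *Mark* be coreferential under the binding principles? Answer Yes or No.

*Mark* is an R-expression; Principle C requires it to be free (not bound by any c-commanding expression).
— he: subject of the clause headed by 'wanted'; the pronoun c-commands the R-expression — coreference blocked (Principle C).

No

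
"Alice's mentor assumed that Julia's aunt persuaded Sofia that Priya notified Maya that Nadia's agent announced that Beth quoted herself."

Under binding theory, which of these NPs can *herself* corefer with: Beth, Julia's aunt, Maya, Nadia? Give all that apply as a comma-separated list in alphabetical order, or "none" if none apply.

*herself* is a reflexive; Principle A requires it to be bound within its binding domain — the clause headed by 'quoted'.
— Beth: subject of the clause headed by 'quoted'; c-commands the reflexive within its binding domain — allowed (Principle A).
— Julia's aunt: subject of the clause headed by 'persuaded'; c-commands the reflexive but lies outside its binding domain — cannot bind it (Principle A).
— Maya: object of the clause headed by 'notified'; c-commands the reflexive but lies outside its binding domain — cannot bind it (Principle A).
— Nadia: possessor inside the subject DP of the clause headed by 'announced'; does not c-command the reflexive — cannot bind it (Principle A).

Beth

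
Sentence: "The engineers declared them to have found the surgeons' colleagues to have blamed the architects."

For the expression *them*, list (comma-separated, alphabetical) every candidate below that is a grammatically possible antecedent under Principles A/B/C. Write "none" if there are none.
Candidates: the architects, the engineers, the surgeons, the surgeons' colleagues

none

*them* is a pronoun; Principle B requires it to be free in its binding domain — the matrix clause.
— the architects: object of the clause headed by 'blamed'; is c-commanded by the pronoun; coreference would bind this R-expression — blocked (Principle C).
— the engineers: subject of the matrix clause; c-commands the pronoun within its binding domain — blocked (Principle B).
— the surgeons: possessor inside the subject DP of the clause headed by 'blamed'; is c-commanded by the pronoun; coreference would bind this R-expression — blocked (Principle C).
— the surgeons' colleagues: subject of the clause headed by 'blamed'; is c-commanded by the pronoun; coreference would bind this R-expression — blocked (Principle C).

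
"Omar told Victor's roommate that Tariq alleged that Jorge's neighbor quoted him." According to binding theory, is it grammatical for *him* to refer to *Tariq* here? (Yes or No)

Yes

*Tariq* is an R-expression; Principle C requires it to be free (not bound by any c-commanding expression).
— him: object of the clause headed by 'quoted'; the pronoun does not c-command the R-expression — coreference allowed.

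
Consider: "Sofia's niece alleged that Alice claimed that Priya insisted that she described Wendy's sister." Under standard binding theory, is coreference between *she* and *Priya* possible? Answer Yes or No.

*Priya* is an R-expression; Principle C requires it to be free (not bound by any c-commanding expression).
— she: subject of the clause headed by 'described'; the pronoun does not c-command the R-expression — coreference allowed.

Yes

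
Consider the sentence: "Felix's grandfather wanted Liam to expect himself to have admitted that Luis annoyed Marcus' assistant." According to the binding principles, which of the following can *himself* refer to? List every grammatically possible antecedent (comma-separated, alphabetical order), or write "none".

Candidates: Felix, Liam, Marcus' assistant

Liam

*himself* is a reflexive; Principle A requires it to be bound within its binding domain — the clause headed by 'expect'.
— Felix: possessor inside the subject DP of the matrix clause; does not c-command the reflexive — cannot bind it (Principle A).
— Liam: subject of the clause headed by 'expect'; c-commands the reflexive within its binding domain — allowed (Principle A).
— Marcus' assistant: object of the clause headed by 'annoyed'; does not c-command the reflexive — cannot bind it (Principle A).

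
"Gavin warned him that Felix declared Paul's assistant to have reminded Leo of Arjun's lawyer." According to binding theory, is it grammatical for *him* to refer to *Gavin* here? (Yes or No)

No

*Gavin* is an R-expression; Principle C requires it to be free (not bound by any c-commanding expression).
— him: object of the matrix clause; the R-expression locally c-commands the pronoun — coreference blocked (Principle B on the pronoun).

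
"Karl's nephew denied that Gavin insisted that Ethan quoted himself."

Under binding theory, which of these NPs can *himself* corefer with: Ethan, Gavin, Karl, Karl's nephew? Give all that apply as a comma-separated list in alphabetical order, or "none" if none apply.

*himself* is a reflexive; Principle A requires it to be bound within its binding domain — the clause headed by 'quoted'.
— Ethan: subject of the clause headed by 'quoted'; c-commands the reflexive within its binding domain — allowed (Principle A).
— Gavin: subject of the clause headed by 'insisted'; c-commands the reflexive but lies outside its binding domain — cannot bind it (Principle A).
— Karl: possessor inside the subject DP of the matrix clause; does not c-command the reflexive — cannot bind it (Principle A).
— Karl's nephew: subject of the matrix clause; c-commands the reflexive but lies outside its binding domain — cannot bind it (Principle A).

Ethan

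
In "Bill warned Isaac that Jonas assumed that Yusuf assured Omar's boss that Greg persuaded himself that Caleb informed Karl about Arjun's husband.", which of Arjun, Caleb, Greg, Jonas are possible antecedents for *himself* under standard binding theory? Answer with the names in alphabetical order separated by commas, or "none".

Greg

*himself* is a reflexive; Principle A requires it to be bound within its binding domain — the clause headed by 'persuaded'.
— Arjun: possessor inside the second object DP of the clause headed by 'informed'; does not c-command the reflexive — cannot bind it (Principle A).
— Caleb: subject of the clause headed by 'informed'; does not c-command the reflexive — cannot bind it (Principle A).
— Greg: subject of the clause headed by 'persuaded'; c-commands the reflexive within its binding domain — allowed (Principle A).
— Jonas: subject of the clause headed by 'assumed'; c-commands the reflexive but lies outside its binding domain — cannot bind it (Principle A).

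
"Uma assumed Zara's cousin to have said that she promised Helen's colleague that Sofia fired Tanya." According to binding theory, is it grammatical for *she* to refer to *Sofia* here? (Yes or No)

No

*Sofia* is an R-expression; Principle C requires it to be free (not bound by any c-commanding expression).
— she: subject of the clause headed by 'promised'; the pronoun c-commands the R-expression — coreference blocked (Principle C).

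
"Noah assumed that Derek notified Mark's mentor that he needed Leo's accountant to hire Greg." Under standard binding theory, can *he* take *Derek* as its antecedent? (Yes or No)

*he* is a pronoun; Principle B requires it to be free in its binding domain — the clause headed by 'needed'.
— Derek: subject of the clause headed by 'notified'; c-commands the pronoun but lies outside its binding domain — allowed.

Yes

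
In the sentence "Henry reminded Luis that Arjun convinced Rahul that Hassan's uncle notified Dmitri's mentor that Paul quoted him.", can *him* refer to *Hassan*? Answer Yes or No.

Yes

*him* is a pronoun; Principle B requires it to be free in its binding domain — the clause headed by 'quoted'.
— Hassan: possessor inside the subject DP of the clause headed by 'notified'; does not c-command the pronoun — Principle B does not apply; allowed.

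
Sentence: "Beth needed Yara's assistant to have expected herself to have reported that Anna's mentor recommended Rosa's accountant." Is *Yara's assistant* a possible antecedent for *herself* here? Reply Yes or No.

Yes

*herself* is a reflexive; Principle A requires it to be bound within its binding domain — the clause headed by 'expected'.
— Yara's assistant: subject of the clause headed by 'expected'; c-commands the reflexive within its binding domain — allowed (Principle A).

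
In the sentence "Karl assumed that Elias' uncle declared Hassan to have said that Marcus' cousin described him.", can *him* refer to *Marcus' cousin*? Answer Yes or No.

*him* is a pronoun; Principle B requires it to be free in its binding domain — the clause headed by 'described'.
— Marcus' cousin: subject of the clause headed by 'described'; c-commands the pronoun within its binding domain — blocked (Principle B).

No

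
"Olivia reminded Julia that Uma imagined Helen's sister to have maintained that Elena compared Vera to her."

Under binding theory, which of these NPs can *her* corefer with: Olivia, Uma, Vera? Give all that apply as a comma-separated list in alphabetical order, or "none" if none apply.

*her* is a pronoun; Principle B requires it to be free in its binding domain — the clause headed by 'compared'.
— Olivia: subject of the matrix clause; c-commands the pronoun but lies outside its binding domain — allowed.
— Uma: subject of the clause headed by 'imagined'; c-commands the pronoun but lies outside its binding domain — allowed.
— Vera: object of the clause headed by 'compared'; c-commands the pronoun within its binding domain — blocked (Principle B).

Olivia, Uma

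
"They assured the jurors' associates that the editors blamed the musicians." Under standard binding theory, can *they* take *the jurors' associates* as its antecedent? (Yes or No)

*they* is a pronoun; Principle B requires it to be free in its binding domain — the matrix clause.
— the jurors' associates: object of the matrix clause; is c-commanded by the pronoun; coreference would bind this R-expression — blocked (Principle C).

No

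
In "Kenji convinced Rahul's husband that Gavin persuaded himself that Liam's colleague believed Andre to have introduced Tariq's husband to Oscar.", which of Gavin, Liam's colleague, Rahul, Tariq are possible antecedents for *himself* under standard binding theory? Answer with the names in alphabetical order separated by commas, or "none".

Gavin

*himself* is a reflexive; Principle A requires it to be bound within its binding domain — the clause headed by 'persuaded'.
— Gavin: subject of the clause headed by 'persuaded'; c-commands the reflexive within its binding domain — allowed (Principle A).
— Liam's colleague: subject of the clause headed by 'believed'; does not c-command the reflexive — cannot bind it (Principle A).
— Rahul: possessor inside the object DP of the matrix clause; does not c-command the reflexive — cannot bind it (Principle A).
— Tariq: possessor inside the object DP of the clause headed by 'introduced'; does not c-command the reflexive — cannot bind it (Principle A).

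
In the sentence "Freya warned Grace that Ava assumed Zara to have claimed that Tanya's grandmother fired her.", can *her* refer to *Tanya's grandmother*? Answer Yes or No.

*her* is a pronoun; Principle B requires it to be free in its binding domain — the clause headed by 'fired'.
— Tanya's grandmother: subject of the clause headed by 'fired'; c-commands the pronoun within its binding domain — blocked (Principle B).

No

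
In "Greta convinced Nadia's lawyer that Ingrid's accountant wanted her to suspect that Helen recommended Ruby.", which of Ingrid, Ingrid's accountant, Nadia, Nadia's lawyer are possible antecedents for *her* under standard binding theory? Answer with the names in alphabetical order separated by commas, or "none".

*her* is a pronoun; Principle B requires it to be free in its binding domain — the clause headed by 'wanted'.
— Ingrid: possessor inside the subject DP of the clause headed by 'wanted'; does not c-command the pronoun — Principle B does not apply; allowed.
— Ingrid's accountant: subject of the clause headed by 'wanted'; c-commands the pronoun within its binding domain — blocked (Principle B).
— Nadia: possessor inside the object DP of the matrix clause; does not c-command the pronoun — Principle B does not apply; allowed.
— Nadia's lawyer: object of the matrix clause; c-commands the pronoun but lies outside its binding domain — allowed.

Ingrid, Nadia, Nadia's lawyer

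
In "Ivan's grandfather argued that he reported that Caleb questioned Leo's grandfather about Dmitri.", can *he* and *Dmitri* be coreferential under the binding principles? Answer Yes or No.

No

*Dmitri* is an R-expression; Principle C requires it to be free (not bound by any c-commanding expression).
— he: subject of the clause headed by 'reported'; the pronoun c-commands the R-expression — coreference blocked (Principle C).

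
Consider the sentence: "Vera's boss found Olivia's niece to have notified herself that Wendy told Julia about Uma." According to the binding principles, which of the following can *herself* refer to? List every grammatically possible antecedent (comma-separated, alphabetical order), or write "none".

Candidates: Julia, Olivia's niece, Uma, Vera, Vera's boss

*herself* is a reflexive; Principle A requires it to be bound within its binding domain — the clause headed by 'notified'.
— Julia: object of the clause headed by 'told'; does not c-command the reflexive — cannot bind it (Principle A).
— Olivia's niece: subject of the clause headed by 'notified'; c-commands the reflexive within its binding domain — allowed (Principle A).
— Uma: second object of the clause headed by 'told'; does not c-command the reflexive — cannot bind it (Principle A).
— Vera: possessor inside the subject DP of the matrix clause; does not c-command the reflexive — cannot bind it (Principle A).
— Vera's boss: subject of the matrix clause; c-commands the reflexive but lies outside its binding domain — cannot bind it (Principle A).

Olivia's niece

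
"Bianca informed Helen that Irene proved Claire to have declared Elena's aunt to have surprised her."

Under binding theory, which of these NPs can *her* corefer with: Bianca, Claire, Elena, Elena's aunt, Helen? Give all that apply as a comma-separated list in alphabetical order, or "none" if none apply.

*her* is a pronoun; Principle B requires it to be free in its binding domain — the clause headed by 'surprised'.
— Bianca: subject of the matrix clause; c-commands the pronoun but lies outside its binding domain — allowed.
— Claire: subject of the clause headed by 'declared'; c-commands the pronoun but lies outside its binding domain — allowed.
— Elena: possessor inside the subject DP of the clause headed by 'surprised'; does not c-command the pronoun — Principle B does not apply; allowed.
— Elena's aunt: subject of the clause headed by 'surprised'; c-commands the pronoun within its binding domain — blocked (Principle B).
— Helen: object of the matrix clause; c-commands the pronoun but lies outside its binding domain — allowed.

Bianca, Claire, Elena, Helen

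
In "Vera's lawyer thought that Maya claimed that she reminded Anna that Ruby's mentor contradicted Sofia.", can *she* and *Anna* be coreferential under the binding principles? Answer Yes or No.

No

*Anna* is an R-expression; Principle C requires it to be free (not bound by any c-commanding expression).
— she: subject of the clause headed by 'reminded'; the pronoun c-commands the R-expression — coreference blocked (Principle C).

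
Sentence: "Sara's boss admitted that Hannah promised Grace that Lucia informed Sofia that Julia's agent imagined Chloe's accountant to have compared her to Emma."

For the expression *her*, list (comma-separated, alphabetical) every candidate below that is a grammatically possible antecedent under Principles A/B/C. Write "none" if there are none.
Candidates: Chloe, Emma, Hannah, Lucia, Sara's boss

*her* is a pronoun; Principle B requires it to be free in its binding domain — the clause headed by 'compared'.
— Chloe: possessor inside the subject DP of the clause headed by 'compared'; does not c-command the pronoun — Principle B does not apply; allowed.
— Emma: second object of the clause headed by 'compared'; is c-commanded by the pronoun; coreference would bind this R-expression — blocked (Principle C).
— Hannah: subject of the clause headed by 'promised'; c-commands the pronoun but lies outside its binding domain — allowed.
— Lucia: subject of the clause headed by 'informed'; c-commands the pronoun but lies outside its binding domain — allowed.
— Sara's boss: subject of the matrix clause; c-commands the pronoun but lies outside its binding domain — allowed.

Chloe, Hannah, Lucia, Sara's boss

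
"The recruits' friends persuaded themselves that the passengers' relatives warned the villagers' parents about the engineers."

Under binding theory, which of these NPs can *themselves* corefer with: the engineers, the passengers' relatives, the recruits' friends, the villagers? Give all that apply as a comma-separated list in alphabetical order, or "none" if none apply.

*themselves* is a reflexive; Principle A requires it to be bound within its binding domain — the matrix clause.
— the engineers: second object of the clause headed by 'warned'; does not c-command the reflexive — cannot bind it (Principle A).
— the passengers' relatives: subject of the clause headed by 'warned'; does not c-command the reflexive — cannot bind it (Principle A).
— the recruits' friends: subject of the matrix clause; c-commands the reflexive within its binding domain — allowed (Principle A).
— the villagers: possessor inside the object DP of the clause headed by 'warned'; does not c-command the reflexive — cannot bind it (Principle A).

the recruits' friends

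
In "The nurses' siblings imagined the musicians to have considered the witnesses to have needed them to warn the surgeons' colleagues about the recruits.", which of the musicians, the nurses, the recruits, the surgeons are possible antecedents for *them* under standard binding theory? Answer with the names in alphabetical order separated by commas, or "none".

the musicians, the nurses

*them* is a pronoun; Principle B requires it to be free in its binding domain — the clause headed by 'needed'.
— the musicians: subject of the clause headed by 'considered'; c-commands the pronoun but lies outside its binding domain — allowed.
— the nurses: possessor inside the subject DP of the matrix clause; does not c-command the pronoun — Principle B does not apply; allowed.
— the recruits: second object of the clause headed by 'warn'; is c-commanded by the pronoun; coreference would bind this R-expression — blocked (Principle C).
— the surgeons: possessor inside the object DP of the clause headed by 'warn'; is c-commanded by the pronoun; coreference would bind this R-expression — blocked (Principle C).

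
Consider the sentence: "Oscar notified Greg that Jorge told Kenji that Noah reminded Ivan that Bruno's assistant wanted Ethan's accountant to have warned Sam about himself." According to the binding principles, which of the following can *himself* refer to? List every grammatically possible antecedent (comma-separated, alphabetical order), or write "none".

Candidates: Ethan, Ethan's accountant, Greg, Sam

*himself* is a reflexive; Principle A requires it to be bound within its binding domain — the clause headed by 'warned'.
— Ethan: possessor inside the subject DP of the clause headed by 'warned'; does not c-command the reflexive — cannot bind it (Principle A).
— Ethan's accountant: subject of the clause headed by 'warned'; c-commands the reflexive within its binding domain — allowed (Principle A).
— Greg: object of the matrix clause; c-commands the reflexive but lies outside its binding domain — cannot bind it (Principle A).
— Sam: object of the clause headed by 'warned'; c-commands the reflexive within its binding domain — allowed (Principle A).

Ethan's accountant, Sam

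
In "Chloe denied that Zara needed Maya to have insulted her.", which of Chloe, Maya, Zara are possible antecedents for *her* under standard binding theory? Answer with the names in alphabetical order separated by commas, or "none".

*her* is a pronoun; Principle B requires it to be free in its binding domain — the clause headed by 'insulted'.
— Chloe: subject of the matrix clause; c-commands the pronoun but lies outside its binding domain — allowed.
— Maya: subject of the clause headed by 'insulted'; c-commands the pronoun within its binding domain — blocked (Principle B).
— Zara: subject of the clause headed by 'needed'; c-commands the pronoun but lies outside its binding domain — allowed.

Chloe, Zara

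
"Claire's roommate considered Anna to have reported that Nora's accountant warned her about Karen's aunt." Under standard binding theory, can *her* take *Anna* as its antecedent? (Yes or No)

*her* is a pronoun; Principle B requires it to be free in its binding domain — the clause headed by 'warned'.
— Anna: subject of the clause headed by 'reported'; c-commands the pronoun but lies outside its binding domain — allowed.

Yes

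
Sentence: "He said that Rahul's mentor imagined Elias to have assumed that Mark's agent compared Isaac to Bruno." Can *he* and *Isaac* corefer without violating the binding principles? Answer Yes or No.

*Isaac* is an R-expression; Principle C requires it to be free (not bound by any c-commanding expression).
— he: subject of the matrix clause; the pronoun c-commands the R-expression — coreference blocked (Principle C).

No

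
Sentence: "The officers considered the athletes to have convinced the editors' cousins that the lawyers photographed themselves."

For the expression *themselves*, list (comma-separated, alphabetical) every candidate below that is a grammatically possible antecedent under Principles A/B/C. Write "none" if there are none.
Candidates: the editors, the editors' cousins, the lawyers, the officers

the lawyers

*themselves* is a reflexive; Principle A requires it to be bound within its binding domain — the clause headed by 'photographed'.
— the editors: possessor inside the object DP of the clause headed by 'convinced'; does not c-command the reflexive — cannot bind it (Principle A).
— the editors' cousins: object of the clause headed by 'convinced'; c-commands the reflexive but lies outside its binding domain — cannot bind it (Principle A).
— the lawyers: subject of the clause headed by 'photographed'; c-commands the reflexive within its binding domain — allowed (Principle A).
— the officers: subject of the matrix clause; c-commands the reflexive but lies outside its binding domain — cannot bind it (Principle A).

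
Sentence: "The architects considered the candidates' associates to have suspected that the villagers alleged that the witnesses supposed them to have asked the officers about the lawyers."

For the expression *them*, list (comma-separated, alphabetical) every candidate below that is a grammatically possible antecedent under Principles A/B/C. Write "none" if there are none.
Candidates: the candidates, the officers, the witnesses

the candidates

*them* is a pronoun; Principle B requires it to be free in its binding domain — the clause headed by 'supposed'.
— the candidates: possessor inside the subject DP of the clause headed by 'suspected'; does not c-command the pronoun — Principle B does not apply; allowed.
— the officers: object of the clause headed by 'asked'; is c-commanded by the pronoun; coreference would bind this R-expression — blocked (Principle C).
— the witnesses: subject of the clause headed by 'supposed'; c-commands the pronoun within its binding domain — blocked (Principle B).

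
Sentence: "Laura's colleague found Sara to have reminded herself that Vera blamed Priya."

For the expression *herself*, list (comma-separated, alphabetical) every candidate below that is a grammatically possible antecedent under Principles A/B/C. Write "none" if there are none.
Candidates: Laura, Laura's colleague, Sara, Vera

Sara

*herself* is a reflexive; Principle A requires it to be bound within its binding domain — the clause headed by 'reminded'.
— Laura: possessor inside the subject DP of the matrix clause; does not c-command the reflexive — cannot bind it (Principle A).
— Laura's colleague: subject of the matrix clause; c-commands the reflexive but lies outside its binding domain — cannot bind it (Principle A).
— Sara: subject of the clause headed by 'reminded'; c-commands the reflexive within its binding domain — allowed (Principle A).
— Vera: subject of the clause headed by 'blamed'; does not c-command the reflexive — cannot bind it (Principle A).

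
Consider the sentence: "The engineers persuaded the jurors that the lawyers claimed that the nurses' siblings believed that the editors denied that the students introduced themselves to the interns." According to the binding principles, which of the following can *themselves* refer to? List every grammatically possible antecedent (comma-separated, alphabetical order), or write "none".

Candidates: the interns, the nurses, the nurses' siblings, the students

the students

*themselves* is a reflexive; Principle A requires it to be bound within its binding domain — the clause headed by 'introduced'.
— the interns: second object of the clause headed by 'introduced'; does not c-command the reflexive — cannot bind it (Principle A).
— the nurses: possessor inside the subject DP of the clause headed by 'believed'; does not c-command the reflexive — cannot bind it (Principle A).
— the nurses' siblings: subject of the clause headed by 'believed'; c-commands the reflexive but lies outside its binding domain — cannot bind it (Principle A).
— the students: subject of the clause headed by 'introduced'; c-commands the reflexive within its binding domain — allowed (Principle A).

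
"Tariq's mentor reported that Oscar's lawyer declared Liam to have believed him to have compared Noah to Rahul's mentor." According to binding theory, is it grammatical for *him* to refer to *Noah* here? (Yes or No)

No

*Noah* is an R-expression; Principle C requires it to be free (not bound by any c-commanding expression).
— him: subject of the clause headed by 'compared'; the pronoun c-commands the R-expression — coreference blocked (Principle C).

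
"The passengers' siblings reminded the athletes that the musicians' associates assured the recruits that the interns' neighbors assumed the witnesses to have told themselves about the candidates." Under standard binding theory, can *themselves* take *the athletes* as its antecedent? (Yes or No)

*themselves* is a reflexive; Principle A requires it to be bound within its binding domain — the clause headed by 'told'.
— the athletes: object of the matrix clause; c-commands the reflexive but lies outside its binding domain — cannot bind it (Principle A).

No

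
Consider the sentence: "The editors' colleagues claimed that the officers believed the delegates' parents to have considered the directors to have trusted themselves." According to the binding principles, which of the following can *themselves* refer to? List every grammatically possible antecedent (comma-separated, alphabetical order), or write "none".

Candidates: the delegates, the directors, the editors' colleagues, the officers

*themselves* is a reflexive; Principle A requires it to be bound within its binding domain — the clause headed by 'trusted'.
— the delegates: possessor inside the subject DP of the clause headed by 'considered'; does not c-command the reflexive — cannot bind it (Principle A).
— the directors: subject of the clause headed by 'trusted'; c-commands the reflexive within its binding domain — allowed (Principle A).
— the editors' colleagues: subject of the matrix clause; c-commands the reflexive but lies outside its binding domain — cannot bind it (Principle A).
— the officers: subject of the clause headed by 'believed'; c-commands the reflexive but lies outside its binding domain — cannot bind it (Principle A).

the directors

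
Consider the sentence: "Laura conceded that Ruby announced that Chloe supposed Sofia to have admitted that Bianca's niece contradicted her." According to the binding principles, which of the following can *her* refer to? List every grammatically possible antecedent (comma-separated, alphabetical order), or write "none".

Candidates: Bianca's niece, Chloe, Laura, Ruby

Chloe, Laura, Ruby

*her* is a pronoun; Principle B requires it to be free in its binding domain — the clause headed by 'contradicted'.
— Bianca's niece: subject of the clause headed by 'contradicted'; c-commands the pronoun within its binding domain — blocked (Principle B).
— Chloe: subject of the clause headed by 'supposed'; c-commands the pronoun but lies outside its binding domain — allowed.
— Laura: subject of the matrix clause; c-commands the pronoun but lies outside its binding domain — allowed.
— Ruby: subject of the clause headed by 'announced'; c-commands the pronoun but lies outside its binding domain — allowed.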